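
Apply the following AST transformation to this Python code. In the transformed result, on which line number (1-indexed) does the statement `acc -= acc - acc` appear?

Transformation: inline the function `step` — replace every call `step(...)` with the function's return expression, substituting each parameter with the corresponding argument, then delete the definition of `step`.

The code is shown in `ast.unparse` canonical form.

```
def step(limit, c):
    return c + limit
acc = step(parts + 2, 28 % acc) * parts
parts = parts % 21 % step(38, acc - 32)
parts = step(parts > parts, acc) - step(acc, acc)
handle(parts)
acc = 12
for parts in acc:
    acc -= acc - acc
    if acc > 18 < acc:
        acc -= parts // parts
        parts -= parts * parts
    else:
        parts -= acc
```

7

Transformed code:
acc = (28 % acc + (parts + 2)) * parts
parts = parts % 21 % (acc - 32 + 38)
parts = acc + (parts > parts) - (acc + acc)
handle(parts)
acc = 12
for parts in acc:
    acc -= acc - acc
    if acc > 18 < acc:
        acc -= parts // parts
        parts -= parts * parts
    else:
        parts -= acc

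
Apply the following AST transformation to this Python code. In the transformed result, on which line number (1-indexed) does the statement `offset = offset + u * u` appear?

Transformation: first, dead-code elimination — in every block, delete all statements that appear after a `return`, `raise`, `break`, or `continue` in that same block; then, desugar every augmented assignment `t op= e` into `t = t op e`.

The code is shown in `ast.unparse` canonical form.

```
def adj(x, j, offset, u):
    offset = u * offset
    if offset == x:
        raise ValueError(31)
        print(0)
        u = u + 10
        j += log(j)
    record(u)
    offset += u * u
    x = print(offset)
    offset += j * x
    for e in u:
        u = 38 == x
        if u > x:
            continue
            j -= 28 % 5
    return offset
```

6

Transformed code:
def adj(x, j, offset, u):
    offset = u * offset
    if offset == x:
        raise ValueError(31)
    record(u)
    offset = offset + u * u
    x = print(offset)
    offset = offset + j * x
    for e in u:
        u = 38 == x
        if u > x:
            continue
    return offset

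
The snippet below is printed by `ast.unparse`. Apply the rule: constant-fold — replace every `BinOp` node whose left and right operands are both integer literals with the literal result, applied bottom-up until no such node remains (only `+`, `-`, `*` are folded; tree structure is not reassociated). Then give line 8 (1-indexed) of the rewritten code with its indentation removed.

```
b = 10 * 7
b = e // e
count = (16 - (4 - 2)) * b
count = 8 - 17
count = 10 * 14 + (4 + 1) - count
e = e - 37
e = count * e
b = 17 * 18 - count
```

Transformed code:
b = 70
b = e // e
count = 14 * b
count = -9
count = 145 - count
e = e - 37
e = count * e
b = 306 - count

b = 306 - count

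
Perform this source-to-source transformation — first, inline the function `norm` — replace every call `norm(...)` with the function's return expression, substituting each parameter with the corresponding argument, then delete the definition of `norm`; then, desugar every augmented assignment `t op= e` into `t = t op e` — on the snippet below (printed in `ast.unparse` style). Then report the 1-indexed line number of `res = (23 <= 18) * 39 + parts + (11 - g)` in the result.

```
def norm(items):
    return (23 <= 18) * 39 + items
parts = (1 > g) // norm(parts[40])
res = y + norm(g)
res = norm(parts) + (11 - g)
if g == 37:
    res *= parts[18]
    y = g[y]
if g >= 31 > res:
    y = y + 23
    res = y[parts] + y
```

Transformed code:
parts = (1 > g) // ((23 <= 18) * 39 + parts[40])
res = y + ((23 <= 18) * 39 + g)
res = (23 <= 18) * 39 + parts + (11 - g)
if g == 37:
    res = res * parts[18]
    y = g[y]
if g >= 31 > res:
    y = y + 23
    res = y[parts] + y

3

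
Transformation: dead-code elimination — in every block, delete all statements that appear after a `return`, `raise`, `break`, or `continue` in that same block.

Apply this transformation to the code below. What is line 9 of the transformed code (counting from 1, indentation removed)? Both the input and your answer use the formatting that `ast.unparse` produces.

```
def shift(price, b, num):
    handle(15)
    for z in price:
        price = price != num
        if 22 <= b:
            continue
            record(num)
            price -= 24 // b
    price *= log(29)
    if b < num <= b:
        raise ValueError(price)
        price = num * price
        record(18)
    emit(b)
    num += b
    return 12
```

raise ValueError(price)

Transformed code:
def shift(price, b, num):
    handle(15)
    for z in price:
        price = price != num
        if 22 <= b:
            continue
    price *= log(29)
    if b < num <= b:
        raise ValueError(price)
    emit(b)
    num += b
    return 12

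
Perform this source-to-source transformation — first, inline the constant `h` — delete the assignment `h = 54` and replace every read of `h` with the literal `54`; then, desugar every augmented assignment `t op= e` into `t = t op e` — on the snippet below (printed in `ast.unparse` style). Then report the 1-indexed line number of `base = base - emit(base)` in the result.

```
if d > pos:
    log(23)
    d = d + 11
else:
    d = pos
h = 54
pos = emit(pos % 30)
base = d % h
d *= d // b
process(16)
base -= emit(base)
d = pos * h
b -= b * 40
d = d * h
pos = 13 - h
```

10

Transformed code:
if d > pos:
    log(23)
    d = d + 11
else:
    d = pos
pos = emit(pos % 30)
base = d % 54
d = d * (d // b)
process(16)
base = base - emit(base)
d = pos * 54
b = b - b * 40
d = d * 54
pos = 13 - 54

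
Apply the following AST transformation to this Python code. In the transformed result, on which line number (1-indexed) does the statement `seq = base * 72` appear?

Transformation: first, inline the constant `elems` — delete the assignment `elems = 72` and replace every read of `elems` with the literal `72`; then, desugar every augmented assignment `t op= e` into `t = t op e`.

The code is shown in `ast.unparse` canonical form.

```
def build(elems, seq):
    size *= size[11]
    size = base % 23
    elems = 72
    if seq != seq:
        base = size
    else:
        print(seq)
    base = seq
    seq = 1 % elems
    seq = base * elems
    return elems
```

10

Transformed code:
def build(elems, seq):
    size = size * size[11]
    size = base % 23
    if seq != seq:
        base = size
    else:
        print(seq)
    base = seq
    seq = 1 % 72
    seq = base * 72
    return 72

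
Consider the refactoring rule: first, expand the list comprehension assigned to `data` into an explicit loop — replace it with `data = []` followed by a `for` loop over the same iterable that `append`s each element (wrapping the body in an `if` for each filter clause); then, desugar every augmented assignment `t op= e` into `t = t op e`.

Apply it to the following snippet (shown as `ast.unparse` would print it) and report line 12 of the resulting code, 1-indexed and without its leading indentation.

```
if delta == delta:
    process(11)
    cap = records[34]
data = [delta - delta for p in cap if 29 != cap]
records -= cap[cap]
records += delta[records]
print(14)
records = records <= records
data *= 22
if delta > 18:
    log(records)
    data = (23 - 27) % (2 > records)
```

data = data * 22

Transformed code:
if delta == delta:
    process(11)
    cap = records[34]
data = []
for p in cap:
    if 29 != cap:
        data.append(delta - delta)
records = records - cap[cap]
records = records + delta[records]
print(14)
records = records <= records
data = data * 22
if delta > 18:
    log(records)
    data = (23 - 27) % (2 > records)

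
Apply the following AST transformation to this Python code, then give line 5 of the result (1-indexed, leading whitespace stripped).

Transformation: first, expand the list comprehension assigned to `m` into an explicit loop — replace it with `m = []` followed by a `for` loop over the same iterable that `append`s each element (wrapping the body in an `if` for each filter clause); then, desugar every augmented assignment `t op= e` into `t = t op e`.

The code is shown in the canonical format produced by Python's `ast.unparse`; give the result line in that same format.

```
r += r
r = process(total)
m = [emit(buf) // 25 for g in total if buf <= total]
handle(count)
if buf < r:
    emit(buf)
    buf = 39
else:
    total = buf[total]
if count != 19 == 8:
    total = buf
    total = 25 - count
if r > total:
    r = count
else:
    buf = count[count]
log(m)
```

Transformed code:
r = r + r
r = process(total)
m = []
for g in total:
    if buf <= total:
        m.append(emit(buf) // 25)
handle(count)
if buf < r:
    emit(buf)
    buf = 39
else:
    total = buf[total]
if count != 19 == 8:
    total = buf
    total = 25 - count
if r > total:
    r = count
else:
    buf = count[count]
log(m)

if buf <= total:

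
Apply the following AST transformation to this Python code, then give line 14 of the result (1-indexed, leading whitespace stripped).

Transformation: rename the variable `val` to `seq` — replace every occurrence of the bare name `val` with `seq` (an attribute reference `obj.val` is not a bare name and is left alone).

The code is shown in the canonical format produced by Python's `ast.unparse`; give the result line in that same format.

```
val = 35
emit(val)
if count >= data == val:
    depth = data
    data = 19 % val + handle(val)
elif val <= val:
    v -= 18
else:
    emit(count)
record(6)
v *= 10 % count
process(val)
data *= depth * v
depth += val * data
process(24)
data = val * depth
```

depth += seq * data

Transformed code:
seq = 35
emit(seq)
if count >= data == seq:
    depth = data
    data = 19 % seq + handle(seq)
elif seq <= seq:
    v -= 18
else:
    emit(count)
record(6)
v *= 10 % count
process(seq)
data *= depth * v
depth += seq * data
process(24)
data = seq * depth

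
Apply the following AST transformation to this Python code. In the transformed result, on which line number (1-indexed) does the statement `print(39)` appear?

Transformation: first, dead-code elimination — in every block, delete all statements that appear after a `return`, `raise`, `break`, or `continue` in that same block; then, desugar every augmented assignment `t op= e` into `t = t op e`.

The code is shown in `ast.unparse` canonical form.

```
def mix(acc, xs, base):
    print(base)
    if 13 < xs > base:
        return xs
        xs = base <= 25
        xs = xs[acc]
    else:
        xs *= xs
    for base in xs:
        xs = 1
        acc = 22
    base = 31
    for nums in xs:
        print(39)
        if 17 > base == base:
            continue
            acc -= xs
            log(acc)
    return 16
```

Transformed code:
def mix(acc, xs, base):
    print(base)
    if 13 < xs > base:
        return xs
    else:
        xs = xs * xs
    for base in xs:
        xs = 1
        acc = 22
    base = 31
    for nums in xs:
        print(39)
        if 17 > base == base:
            continue
    return 16

12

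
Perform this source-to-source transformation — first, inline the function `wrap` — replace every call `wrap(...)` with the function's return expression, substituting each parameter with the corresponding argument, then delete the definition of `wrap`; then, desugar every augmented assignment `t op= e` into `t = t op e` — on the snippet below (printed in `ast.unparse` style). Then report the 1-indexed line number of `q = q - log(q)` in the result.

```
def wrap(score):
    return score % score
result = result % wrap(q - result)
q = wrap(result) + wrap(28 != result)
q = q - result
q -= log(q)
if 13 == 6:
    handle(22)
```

4

Transformed code:
result = result % ((q - result) % (q - result))
q = result % result + (28 != result) % (28 != result)
q = q - result
q = q - log(q)
if 13 == 6:
    handle(22)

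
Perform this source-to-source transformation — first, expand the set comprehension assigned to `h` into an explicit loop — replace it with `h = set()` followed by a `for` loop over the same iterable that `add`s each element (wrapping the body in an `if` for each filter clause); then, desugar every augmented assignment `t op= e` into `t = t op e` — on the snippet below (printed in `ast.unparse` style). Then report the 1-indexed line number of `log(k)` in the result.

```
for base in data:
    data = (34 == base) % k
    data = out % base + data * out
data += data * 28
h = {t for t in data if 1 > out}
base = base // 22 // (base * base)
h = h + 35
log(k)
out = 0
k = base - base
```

Transformed code:
for base in data:
    data = (34 == base) % k
    data = out % base + data * out
data = data + data * 28
h = set()
for t in data:
    if 1 > out:
        h.add(t)
base = base // 22 // (base * base)
h = h + 35
log(k)
out = 0
k = base - base

11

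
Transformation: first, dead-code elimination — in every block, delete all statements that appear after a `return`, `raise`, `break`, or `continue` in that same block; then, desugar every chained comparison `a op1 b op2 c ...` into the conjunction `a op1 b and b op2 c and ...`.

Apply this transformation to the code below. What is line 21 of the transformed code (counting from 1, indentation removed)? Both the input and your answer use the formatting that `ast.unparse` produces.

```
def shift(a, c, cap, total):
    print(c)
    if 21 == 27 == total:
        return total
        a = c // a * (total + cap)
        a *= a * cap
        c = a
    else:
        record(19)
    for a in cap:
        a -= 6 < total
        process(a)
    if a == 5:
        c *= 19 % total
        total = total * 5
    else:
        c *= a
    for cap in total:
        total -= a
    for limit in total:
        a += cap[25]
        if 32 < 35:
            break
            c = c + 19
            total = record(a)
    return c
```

return c

Transformed code:
def shift(a, c, cap, total):
    print(c)
    if 21 == 27 and 27 == total:
        return total
    else:
        record(19)
    for a in cap:
        a -= 6 < total
        process(a)
    if a == 5:
        c *= 19 % total
        total = total * 5
    else:
        c *= a
    for cap in total:
        total -= a
    for limit in total:
        a += cap[25]
        if 32 < 35:
            break
    return c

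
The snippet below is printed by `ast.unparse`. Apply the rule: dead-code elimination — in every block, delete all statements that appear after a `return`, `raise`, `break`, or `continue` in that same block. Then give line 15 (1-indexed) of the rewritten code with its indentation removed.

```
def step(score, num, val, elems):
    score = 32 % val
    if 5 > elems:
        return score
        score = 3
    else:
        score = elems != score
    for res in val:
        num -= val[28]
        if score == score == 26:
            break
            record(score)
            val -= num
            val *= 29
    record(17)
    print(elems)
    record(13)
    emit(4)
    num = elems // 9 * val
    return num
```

Transformed code:
def step(score, num, val, elems):
    score = 32 % val
    if 5 > elems:
        return score
    else:
        score = elems != score
    for res in val:
        num -= val[28]
        if score == score == 26:
            break
    record(17)
    print(elems)
    record(13)
    emit(4)
    num = elems // 9 * val
    return num

num = elems // 9 * val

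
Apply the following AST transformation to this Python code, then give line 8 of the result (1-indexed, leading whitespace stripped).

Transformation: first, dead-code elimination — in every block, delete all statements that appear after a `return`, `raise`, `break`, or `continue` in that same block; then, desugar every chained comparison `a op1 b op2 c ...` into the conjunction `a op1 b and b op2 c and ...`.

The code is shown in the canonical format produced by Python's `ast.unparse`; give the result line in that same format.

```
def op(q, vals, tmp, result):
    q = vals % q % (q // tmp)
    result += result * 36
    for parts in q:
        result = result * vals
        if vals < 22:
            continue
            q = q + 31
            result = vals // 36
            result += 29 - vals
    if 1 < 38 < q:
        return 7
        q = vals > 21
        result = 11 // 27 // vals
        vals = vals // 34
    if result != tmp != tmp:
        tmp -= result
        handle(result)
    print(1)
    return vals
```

Transformed code:
def op(q, vals, tmp, result):
    q = vals % q % (q // tmp)
    result += result * 36
    for parts in q:
        result = result * vals
        if vals < 22:
            continue
    if 1 < 38 and 38 < q:
        return 7
    if result != tmp and tmp != tmp:
        tmp -= result
        handle(result)
    print(1)
    return vals

if 1 < 38 and 38 < q:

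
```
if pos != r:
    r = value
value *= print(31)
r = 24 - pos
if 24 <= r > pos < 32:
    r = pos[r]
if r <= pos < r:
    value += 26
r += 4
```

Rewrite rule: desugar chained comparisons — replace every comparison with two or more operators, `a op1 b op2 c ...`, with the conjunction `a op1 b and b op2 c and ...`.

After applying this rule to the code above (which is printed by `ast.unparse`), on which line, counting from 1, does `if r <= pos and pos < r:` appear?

7

Transformed code:
if pos != r:
    r = value
value *= print(31)
r = 24 - pos
if 24 <= r and r > pos and (pos < 32):
    r = pos[r]
if r <= pos and pos < r:
    value += 26
r += 4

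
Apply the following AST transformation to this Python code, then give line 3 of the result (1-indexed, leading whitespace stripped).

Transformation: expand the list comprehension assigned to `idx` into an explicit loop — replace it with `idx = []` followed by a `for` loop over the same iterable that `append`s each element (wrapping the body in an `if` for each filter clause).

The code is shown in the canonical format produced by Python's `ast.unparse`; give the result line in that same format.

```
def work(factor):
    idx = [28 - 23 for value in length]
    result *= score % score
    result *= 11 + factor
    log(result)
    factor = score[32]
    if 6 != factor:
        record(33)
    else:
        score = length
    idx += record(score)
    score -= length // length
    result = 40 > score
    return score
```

for value in length:

Transformed code:
def work(factor):
    idx = []
    for value in length:
        idx.append(28 - 23)
    result *= score % score
    result *= 11 + factor
    log(result)
    factor = score[32]
    if 6 != factor:
        record(33)
    else:
        score = length
    idx += record(score)
    score -= length // length
    result = 40 > score
    return score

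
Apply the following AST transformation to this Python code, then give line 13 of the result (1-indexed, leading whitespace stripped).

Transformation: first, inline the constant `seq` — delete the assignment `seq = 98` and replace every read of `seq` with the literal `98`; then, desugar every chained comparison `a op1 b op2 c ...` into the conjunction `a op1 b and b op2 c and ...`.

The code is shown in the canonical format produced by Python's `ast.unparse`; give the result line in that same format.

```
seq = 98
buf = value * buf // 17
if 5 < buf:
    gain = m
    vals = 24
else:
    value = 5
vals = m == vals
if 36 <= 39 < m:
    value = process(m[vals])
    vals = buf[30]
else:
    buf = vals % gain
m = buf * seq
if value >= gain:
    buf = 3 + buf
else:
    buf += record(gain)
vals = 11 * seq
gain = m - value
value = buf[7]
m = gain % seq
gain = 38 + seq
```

m = buf * 98

Transformed code:
buf = value * buf // 17
if 5 < buf:
    gain = m
    vals = 24
else:
    value = 5
vals = m == vals
if 36 <= 39 and 39 < m:
    value = process(m[vals])
    vals = buf[30]
else:
    buf = vals % gain
m = buf * 98
if value >= gain:
    buf = 3 + buf
else:
    buf += record(gain)
vals = 11 * 98
gain = m - value
value = buf[7]
m = gain % 98
gain = 38 + 98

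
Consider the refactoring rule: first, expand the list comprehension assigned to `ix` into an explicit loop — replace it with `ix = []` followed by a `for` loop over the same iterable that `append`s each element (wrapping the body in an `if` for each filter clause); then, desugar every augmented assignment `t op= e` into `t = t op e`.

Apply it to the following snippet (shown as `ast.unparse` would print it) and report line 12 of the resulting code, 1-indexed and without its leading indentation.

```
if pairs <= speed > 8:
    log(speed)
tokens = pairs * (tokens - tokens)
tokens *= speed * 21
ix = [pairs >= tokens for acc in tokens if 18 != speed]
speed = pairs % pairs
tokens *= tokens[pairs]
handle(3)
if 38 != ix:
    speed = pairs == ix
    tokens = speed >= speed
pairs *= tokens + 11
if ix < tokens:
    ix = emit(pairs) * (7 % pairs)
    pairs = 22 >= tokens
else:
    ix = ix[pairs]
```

if 38 != ix:

Transformed code:
if pairs <= speed > 8:
    log(speed)
tokens = pairs * (tokens - tokens)
tokens = tokens * (speed * 21)
ix = []
for acc in tokens:
    if 18 != speed:
        ix.append(pairs >= tokens)
speed = pairs % pairs
tokens = tokens * tokens[pairs]
handle(3)
if 38 != ix:
    speed = pairs == ix
    tokens = speed >= speed
pairs = pairs * (tokens + 11)
if ix < tokens:
    ix = emit(pairs) * (7 % pairs)
    pairs = 22 >= tokens
else:
    ix = ix[pairs]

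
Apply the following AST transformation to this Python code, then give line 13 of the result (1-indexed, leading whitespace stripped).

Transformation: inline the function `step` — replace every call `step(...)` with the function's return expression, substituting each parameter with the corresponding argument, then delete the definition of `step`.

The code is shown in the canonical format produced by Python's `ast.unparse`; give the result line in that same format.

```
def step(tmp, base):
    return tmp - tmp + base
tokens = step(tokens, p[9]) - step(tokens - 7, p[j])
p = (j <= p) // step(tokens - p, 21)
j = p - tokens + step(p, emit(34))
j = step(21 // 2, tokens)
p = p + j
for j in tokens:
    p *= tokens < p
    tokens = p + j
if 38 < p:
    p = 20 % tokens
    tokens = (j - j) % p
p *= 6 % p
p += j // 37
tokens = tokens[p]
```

p += j // 37

Transformed code:
tokens = tokens - tokens + p[9] - (tokens - 7 - (tokens - 7) + p[j])
p = (j <= p) // (tokens - p - (tokens - p) + 21)
j = p - tokens + (p - p + emit(34))
j = 21 // 2 - 21 // 2 + tokens
p = p + j
for j in tokens:
    p *= tokens < p
    tokens = p + j
if 38 < p:
    p = 20 % tokens
    tokens = (j - j) % p
p *= 6 % p
p += j // 37
tokens = tokens[p]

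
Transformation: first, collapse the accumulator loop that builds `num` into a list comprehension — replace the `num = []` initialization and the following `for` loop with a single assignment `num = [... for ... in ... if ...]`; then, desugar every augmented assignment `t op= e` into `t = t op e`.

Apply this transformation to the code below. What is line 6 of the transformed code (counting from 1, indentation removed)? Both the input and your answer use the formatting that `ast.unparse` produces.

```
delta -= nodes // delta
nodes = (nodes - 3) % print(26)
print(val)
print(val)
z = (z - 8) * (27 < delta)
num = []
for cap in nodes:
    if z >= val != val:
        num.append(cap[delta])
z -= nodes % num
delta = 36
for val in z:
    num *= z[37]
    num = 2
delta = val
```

Transformed code:
delta = delta - nodes // delta
nodes = (nodes - 3) % print(26)
print(val)
print(val)
z = (z - 8) * (27 < delta)
num = [cap[delta] for cap in nodes if z >= val != val]
z = z - nodes % num
delta = 36
for val in z:
    num = num * z[37]
    num = 2
delta = val

num = [cap[delta] for cap in nodes if z >= val != val]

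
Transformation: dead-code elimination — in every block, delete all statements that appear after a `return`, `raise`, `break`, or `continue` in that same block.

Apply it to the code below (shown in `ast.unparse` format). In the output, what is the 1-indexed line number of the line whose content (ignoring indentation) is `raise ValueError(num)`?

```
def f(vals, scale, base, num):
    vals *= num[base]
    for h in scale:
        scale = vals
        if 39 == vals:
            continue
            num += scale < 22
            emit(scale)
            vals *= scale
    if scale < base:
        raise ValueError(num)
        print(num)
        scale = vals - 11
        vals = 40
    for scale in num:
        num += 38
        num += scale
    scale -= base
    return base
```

8

Transformed code:
def f(vals, scale, base, num):
    vals *= num[base]
    for h in scale:
        scale = vals
        if 39 == vals:
            continue
    if scale < base:
        raise ValueError(num)
    for scale in num:
        num += 38
        num += scale
    scale -= base
    return base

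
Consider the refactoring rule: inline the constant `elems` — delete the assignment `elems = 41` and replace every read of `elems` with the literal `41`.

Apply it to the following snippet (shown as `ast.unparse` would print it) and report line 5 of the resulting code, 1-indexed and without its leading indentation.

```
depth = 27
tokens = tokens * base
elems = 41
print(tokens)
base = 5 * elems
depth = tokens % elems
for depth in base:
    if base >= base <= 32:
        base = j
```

depth = tokens % 41

Transformed code:
depth = 27
tokens = tokens * base
print(tokens)
base = 5 * 41
depth = tokens % 41
for depth in base:
    if base >= base <= 32:
        base = j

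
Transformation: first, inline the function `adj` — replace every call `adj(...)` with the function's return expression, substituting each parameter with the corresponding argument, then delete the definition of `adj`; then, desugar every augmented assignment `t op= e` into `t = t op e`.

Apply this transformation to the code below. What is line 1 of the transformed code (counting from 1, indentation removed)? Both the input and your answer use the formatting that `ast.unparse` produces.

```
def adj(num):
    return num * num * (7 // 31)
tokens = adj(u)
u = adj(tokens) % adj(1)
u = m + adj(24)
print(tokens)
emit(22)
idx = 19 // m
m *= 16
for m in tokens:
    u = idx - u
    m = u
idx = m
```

tokens = u * u * (7 // 31)

Transformed code:
tokens = u * u * (7 // 31)
u = tokens * tokens * (7 // 31) % (1 * 1 * (7 // 31))
u = m + 24 * 24 * (7 // 31)
print(tokens)
emit(22)
idx = 19 // m
m = m * 16
for m in tokens:
    u = idx - u
    m = u
idx = m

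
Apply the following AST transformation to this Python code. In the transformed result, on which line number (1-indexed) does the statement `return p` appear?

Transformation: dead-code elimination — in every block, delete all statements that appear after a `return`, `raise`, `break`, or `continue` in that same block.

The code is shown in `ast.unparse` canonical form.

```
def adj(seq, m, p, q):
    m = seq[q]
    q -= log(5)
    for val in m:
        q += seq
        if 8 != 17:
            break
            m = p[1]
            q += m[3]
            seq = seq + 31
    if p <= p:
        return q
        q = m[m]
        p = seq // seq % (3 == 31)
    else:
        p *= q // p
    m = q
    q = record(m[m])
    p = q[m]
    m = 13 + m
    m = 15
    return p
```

17

Transformed code:
def adj(seq, m, p, q):
    m = seq[q]
    q -= log(5)
    for val in m:
        q += seq
        if 8 != 17:
            break
    if p <= p:
        return q
    else:
        p *= q // p
    m = q
    q = record(m[m])
    p = q[m]
    m = 13 + m
    m = 15
    return p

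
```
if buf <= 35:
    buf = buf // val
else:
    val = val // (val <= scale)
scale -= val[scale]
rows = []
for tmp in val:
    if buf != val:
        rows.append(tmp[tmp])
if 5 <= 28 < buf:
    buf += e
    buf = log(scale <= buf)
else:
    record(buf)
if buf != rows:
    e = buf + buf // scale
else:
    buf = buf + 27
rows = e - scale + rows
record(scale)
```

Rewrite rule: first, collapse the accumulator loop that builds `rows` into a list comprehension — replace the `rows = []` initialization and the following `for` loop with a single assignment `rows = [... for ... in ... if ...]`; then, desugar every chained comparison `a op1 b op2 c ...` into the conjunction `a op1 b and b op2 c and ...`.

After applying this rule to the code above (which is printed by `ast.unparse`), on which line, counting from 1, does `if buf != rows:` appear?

12

Transformed code:
if buf <= 35:
    buf = buf // val
else:
    val = val // (val <= scale)
scale -= val[scale]
rows = [tmp[tmp] for tmp in val if buf != val]
if 5 <= 28 and 28 < buf:
    buf += e
    buf = log(scale <= buf)
else:
    record(buf)
if buf != rows:
    e = buf + buf // scale
else:
    buf = buf + 27
rows = e - scale + rows
record(scale)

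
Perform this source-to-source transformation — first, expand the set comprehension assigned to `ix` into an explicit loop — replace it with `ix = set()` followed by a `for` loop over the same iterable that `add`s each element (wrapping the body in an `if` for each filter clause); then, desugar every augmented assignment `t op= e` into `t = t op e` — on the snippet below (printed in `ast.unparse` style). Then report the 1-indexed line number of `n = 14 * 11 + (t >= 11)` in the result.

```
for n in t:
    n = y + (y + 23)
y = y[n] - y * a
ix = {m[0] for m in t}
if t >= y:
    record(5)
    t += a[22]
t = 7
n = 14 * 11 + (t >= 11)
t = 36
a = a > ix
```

11

Transformed code:
for n in t:
    n = y + (y + 23)
y = y[n] - y * a
ix = set()
for m in t:
    ix.add(m[0])
if t >= y:
    record(5)
    t = t + a[22]
t = 7
n = 14 * 11 + (t >= 11)
t = 36
a = a > ix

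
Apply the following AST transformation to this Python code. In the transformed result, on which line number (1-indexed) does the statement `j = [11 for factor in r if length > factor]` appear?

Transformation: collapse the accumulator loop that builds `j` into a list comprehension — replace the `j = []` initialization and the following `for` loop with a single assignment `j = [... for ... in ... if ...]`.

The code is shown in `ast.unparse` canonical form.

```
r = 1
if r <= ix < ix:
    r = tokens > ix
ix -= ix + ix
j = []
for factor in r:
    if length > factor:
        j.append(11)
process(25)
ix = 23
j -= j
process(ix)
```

Transformed code:
r = 1
if r <= ix < ix:
    r = tokens > ix
ix -= ix + ix
j = [11 for factor in r if length > factor]
process(25)
ix = 23
j -= j
process(ix)

5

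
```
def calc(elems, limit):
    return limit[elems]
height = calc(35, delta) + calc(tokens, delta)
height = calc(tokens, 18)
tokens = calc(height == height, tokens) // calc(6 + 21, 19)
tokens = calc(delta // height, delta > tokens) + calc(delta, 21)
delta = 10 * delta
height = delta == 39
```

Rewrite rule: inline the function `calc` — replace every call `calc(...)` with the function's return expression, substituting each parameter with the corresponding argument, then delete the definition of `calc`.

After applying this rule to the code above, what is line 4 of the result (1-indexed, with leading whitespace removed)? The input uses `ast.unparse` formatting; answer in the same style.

Transformed code:
height = delta[35] + delta[tokens]
height = 18[tokens]
tokens = tokens[height == height] // 19[6 + 21]
tokens = (delta > tokens)[delta // height] + 21[delta]
delta = 10 * delta
height = delta == 39

tokens = (delta > tokens)[delta // height] + 21[delta]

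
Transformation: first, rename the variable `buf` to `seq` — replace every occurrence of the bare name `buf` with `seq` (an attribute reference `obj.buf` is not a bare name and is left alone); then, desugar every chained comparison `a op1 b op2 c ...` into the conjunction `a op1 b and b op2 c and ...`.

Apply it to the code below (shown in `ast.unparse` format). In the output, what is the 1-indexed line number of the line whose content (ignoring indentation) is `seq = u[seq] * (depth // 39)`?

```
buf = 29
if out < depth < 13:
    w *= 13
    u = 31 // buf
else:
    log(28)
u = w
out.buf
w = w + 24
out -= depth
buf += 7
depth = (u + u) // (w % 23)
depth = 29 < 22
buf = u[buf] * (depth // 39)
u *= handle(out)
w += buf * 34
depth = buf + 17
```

14

Transformed code:
seq = 29
if out < depth and depth < 13:
    w *= 13
    u = 31 // seq
else:
    log(28)
u = w
out.buf
w = w + 24
out -= depth
seq += 7
depth = (u + u) // (w % 23)
depth = 29 < 22
seq = u[seq] * (depth // 39)
u *= handle(out)
w += seq * 34
depth = seq + 17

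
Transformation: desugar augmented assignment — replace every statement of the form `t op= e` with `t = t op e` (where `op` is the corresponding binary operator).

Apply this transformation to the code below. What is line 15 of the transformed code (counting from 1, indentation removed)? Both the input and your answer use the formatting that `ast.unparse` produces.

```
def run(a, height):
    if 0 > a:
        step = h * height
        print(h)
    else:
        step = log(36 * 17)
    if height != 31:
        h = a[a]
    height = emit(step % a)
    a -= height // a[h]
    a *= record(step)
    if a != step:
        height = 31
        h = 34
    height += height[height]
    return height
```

Transformed code:
def run(a, height):
    if 0 > a:
        step = h * height
        print(h)
    else:
        step = log(36 * 17)
    if height != 31:
        h = a[a]
    height = emit(step % a)
    a = a - height // a[h]
    a = a * record(step)
    if a != step:
        height = 31
        h = 34
    height = height + height[height]
    return height

height = height + height[height]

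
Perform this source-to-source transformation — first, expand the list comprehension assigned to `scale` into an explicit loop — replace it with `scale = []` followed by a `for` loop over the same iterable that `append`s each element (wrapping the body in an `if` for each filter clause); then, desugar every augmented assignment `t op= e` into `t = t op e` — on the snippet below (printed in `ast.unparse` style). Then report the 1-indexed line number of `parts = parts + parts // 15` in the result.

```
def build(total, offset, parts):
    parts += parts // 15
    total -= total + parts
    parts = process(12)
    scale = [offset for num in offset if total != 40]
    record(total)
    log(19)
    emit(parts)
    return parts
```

2

Transformed code:
def build(total, offset, parts):
    parts = parts + parts // 15
    total = total - (total + parts)
    parts = process(12)
    scale = []
    for num in offset:
        if total != 40:
            scale.append(offset)
    record(total)
    log(19)
    emit(parts)
    return parts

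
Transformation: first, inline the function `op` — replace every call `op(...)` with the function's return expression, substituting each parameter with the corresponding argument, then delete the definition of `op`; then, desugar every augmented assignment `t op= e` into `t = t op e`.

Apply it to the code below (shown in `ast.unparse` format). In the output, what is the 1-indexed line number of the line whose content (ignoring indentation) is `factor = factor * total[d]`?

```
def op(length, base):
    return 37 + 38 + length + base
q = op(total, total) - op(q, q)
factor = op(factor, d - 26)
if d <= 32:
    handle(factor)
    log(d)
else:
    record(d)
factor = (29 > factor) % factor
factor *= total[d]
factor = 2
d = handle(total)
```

9

Transformed code:
q = 37 + 38 + total + total - (37 + 38 + q + q)
factor = 37 + 38 + factor + (d - 26)
if d <= 32:
    handle(factor)
    log(d)
else:
    record(d)
factor = (29 > factor) % factor
factor = factor * total[d]
factor = 2
d = handle(total)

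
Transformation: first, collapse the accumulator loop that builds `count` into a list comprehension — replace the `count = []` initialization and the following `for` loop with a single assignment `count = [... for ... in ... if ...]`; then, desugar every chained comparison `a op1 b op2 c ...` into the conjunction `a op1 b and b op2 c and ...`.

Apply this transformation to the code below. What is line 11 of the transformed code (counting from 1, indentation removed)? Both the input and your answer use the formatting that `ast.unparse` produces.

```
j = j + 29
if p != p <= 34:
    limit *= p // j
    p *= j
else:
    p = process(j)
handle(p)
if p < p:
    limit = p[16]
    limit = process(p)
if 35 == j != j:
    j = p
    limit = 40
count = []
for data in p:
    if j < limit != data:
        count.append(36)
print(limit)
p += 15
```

Transformed code:
j = j + 29
if p != p and p <= 34:
    limit *= p // j
    p *= j
else:
    p = process(j)
handle(p)
if p < p:
    limit = p[16]
    limit = process(p)
if 35 == j and j != j:
    j = p
    limit = 40
count = [36 for data in p if j < limit and limit != data]
print(limit)
p += 15

if 35 == j and j != j:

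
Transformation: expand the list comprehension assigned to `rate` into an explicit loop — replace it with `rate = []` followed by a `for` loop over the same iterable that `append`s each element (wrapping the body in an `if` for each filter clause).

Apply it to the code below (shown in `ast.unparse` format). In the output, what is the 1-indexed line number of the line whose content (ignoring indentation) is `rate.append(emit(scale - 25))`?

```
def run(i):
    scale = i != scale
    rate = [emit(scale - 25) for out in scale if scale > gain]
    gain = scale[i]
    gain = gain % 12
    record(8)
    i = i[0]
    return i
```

Transformed code:
def run(i):
    scale = i != scale
    rate = []
    for out in scale:
        if scale > gain:
            rate.append(emit(scale - 25))
    gain = scale[i]
    gain = gain % 12
    record(8)
    i = i[0]
    return i

6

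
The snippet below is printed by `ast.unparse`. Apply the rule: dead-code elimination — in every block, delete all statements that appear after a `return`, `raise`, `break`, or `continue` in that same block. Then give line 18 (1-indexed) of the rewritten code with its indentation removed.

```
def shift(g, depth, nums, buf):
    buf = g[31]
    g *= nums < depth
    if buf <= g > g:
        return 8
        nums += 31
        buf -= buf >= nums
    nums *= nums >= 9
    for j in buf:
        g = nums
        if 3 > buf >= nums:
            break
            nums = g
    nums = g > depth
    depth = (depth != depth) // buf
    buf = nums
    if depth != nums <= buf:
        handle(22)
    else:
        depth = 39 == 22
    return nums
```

return nums

Transformed code:
def shift(g, depth, nums, buf):
    buf = g[31]
    g *= nums < depth
    if buf <= g > g:
        return 8
    nums *= nums >= 9
    for j in buf:
        g = nums
        if 3 > buf >= nums:
            break
    nums = g > depth
    depth = (depth != depth) // buf
    buf = nums
    if depth != nums <= buf:
        handle(22)
    else:
        depth = 39 == 22
    return nums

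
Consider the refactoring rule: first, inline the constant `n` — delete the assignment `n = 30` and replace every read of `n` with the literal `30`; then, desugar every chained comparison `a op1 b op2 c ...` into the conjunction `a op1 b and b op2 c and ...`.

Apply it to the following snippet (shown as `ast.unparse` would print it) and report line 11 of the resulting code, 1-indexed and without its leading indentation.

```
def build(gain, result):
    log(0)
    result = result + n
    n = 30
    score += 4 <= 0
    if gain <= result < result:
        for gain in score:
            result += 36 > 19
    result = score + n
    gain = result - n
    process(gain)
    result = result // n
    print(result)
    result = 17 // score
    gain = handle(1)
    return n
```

result = result // 30

Transformed code:
def build(gain, result):
    log(0)
    result = result + 30
    score += 4 <= 0
    if gain <= result and result < result:
        for gain in score:
            result += 36 > 19
    result = score + 30
    gain = result - 30
    process(gain)
    result = result // 30
    print(result)
    result = 17 // score
    gain = handle(1)
    return 30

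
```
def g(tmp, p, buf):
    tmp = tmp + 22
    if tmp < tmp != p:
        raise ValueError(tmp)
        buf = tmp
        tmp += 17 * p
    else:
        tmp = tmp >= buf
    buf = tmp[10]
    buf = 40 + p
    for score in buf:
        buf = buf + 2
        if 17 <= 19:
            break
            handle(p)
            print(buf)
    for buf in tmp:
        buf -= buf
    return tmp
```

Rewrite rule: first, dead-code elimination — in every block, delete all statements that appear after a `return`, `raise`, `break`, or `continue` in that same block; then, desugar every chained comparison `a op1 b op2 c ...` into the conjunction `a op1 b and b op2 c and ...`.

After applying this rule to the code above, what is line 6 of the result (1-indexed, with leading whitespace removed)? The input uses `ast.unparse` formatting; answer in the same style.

tmp = tmp >= buf

Transformed code:
def g(tmp, p, buf):
    tmp = tmp + 22
    if tmp < tmp and tmp != p:
        raise ValueError(tmp)
    else:
        tmp = tmp >= buf
    buf = tmp[10]
    buf = 40 + p
    for score in buf:
        buf = buf + 2
        if 17 <= 19:
            break
    for buf in tmp:
        buf -= buf
    return tmp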